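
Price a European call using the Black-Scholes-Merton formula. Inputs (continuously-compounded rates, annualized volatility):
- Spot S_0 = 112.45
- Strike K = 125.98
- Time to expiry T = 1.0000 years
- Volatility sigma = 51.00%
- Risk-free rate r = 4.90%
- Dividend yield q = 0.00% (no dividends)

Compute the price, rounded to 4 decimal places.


d1 = (ln(S/K) + (r - q + 0.5*sigma^2) * T) / (sigma * sqrt(T)) = 0.12830493
d2 = d1 - sigma * sqrt(T) = -0.38169507
exp(-rT) = 0.95218113; exp(-qT) = 1.00000000
C = S_0 * exp(-qT) * N(d1) - K * exp(-rT) * N(d2)
N(d1) = 0.55104617; N(d2) = 0.35134378
C = 112.4500 * 1.00000000 * 0.55104617 - 125.9800 * 0.95218113 * 0.35134378 = 19.8194

Answer: Price = 19.8194


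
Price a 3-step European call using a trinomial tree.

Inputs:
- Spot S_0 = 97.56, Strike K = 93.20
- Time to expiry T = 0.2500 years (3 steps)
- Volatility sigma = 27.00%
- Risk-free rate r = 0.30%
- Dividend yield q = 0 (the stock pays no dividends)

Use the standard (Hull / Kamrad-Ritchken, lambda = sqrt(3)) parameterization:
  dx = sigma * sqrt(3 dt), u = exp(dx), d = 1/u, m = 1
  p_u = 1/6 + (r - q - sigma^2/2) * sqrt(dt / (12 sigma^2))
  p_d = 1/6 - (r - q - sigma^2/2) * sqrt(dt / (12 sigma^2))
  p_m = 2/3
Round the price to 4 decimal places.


dt = T/N = 0.083333; dx = sigma*sqrt(3*dt) = 0.135000
u = exp(dx) = 1.144537; d = 1/u = 0.873716
p_u = 0.156343, p_m = 0.666667, p_d = 0.176991
Discount per step: exp(-r*dt) = 0.999750
Stock lattice S(k, j) with j the centered position index:
  k=0: S(0,+0) = 97.5600
  k=1: S(1,-1) = 85.2397; S(1,+0) = 97.5600; S(1,+1) = 111.6610
  k=2: S(2,-2) = 74.4753; S(2,-1) = 85.2397; S(2,+0) = 97.5600; S(2,+1) = 111.6610; S(2,+2) = 127.8001
  k=3: S(3,-3) = 65.0703; S(3,-2) = 74.4753; S(3,-1) = 85.2397; S(3,+0) = 97.5600; S(3,+1) = 111.6610; S(3,+2) = 127.8001; S(3,+3) = 146.2720
Terminal payoffs V(N, j) = max(S_T - K, 0):
  V(3,-3) = 0.000000; V(3,-2) = 0.000000; V(3,-1) = 0.000000; V(3,+0) = 4.360000; V(3,+1) = 18.461009; V(3,+2) = 34.600132; V(3,+3) = 53.071952
Backward induction: V(k, j) = exp(-r*dt) * [p_u * V(k+1, j+1) + p_m * V(k+1, j) + p_d * V(k+1, j-1)]
  V(2,-2) = exp(-r*dt) * [p_u*0.000000 + p_m*0.000000 + p_d*0.000000] = 0.000000
  V(2,-1) = exp(-r*dt) * [p_u*4.360000 + p_m*0.000000 + p_d*0.000000] = 0.681483
  V(2,+0) = exp(-r*dt) * [p_u*18.461009 + p_m*4.360000 + p_d*0.000000] = 5.791461
  V(2,+1) = exp(-r*dt) * [p_u*34.600132 + p_m*18.461009 + p_d*4.360000] = 18.483872
  V(2,+2) = exp(-r*dt) * [p_u*53.071952 + p_m*34.600132 + p_d*18.461009] = 34.622932
  V(1,-1) = exp(-r*dt) * [p_u*5.791461 + p_m*0.681483 + p_d*0.000000] = 1.359434
  V(1,+0) = exp(-r*dt) * [p_u*18.483872 + p_m*5.791461 + p_d*0.681483] = 6.869689
  V(1,+1) = exp(-r*dt) * [p_u*34.622932 + p_m*18.483872 + p_d*5.791461] = 18.755965
  V(0,+0) = exp(-r*dt) * [p_u*18.755965 + p_m*6.869689 + p_d*1.359434] = 7.750818

Answer: Price = V(0,0) = 7.7508


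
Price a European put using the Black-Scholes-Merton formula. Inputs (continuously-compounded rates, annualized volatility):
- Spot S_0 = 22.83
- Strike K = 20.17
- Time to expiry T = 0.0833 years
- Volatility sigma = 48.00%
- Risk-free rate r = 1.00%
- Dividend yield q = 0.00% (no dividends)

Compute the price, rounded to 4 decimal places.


d1 = (ln(S/K) + (r - q + 0.5*sigma^2) * T) / (sigma * sqrt(T)) = 0.96948035
d2 = d1 - sigma * sqrt(T) = 0.83094400
exp(-rT) = 0.99916735; exp(-qT) = 1.00000000
P = K * exp(-rT) * N(-d2) - S_0 * exp(-qT) * N(-d1)
N(-d1) = 0.16615279; N(-d2) = 0.20300263
P = 20.1700 * 0.99916735 * 0.20300263 - 22.8300 * 1.00000000 * 0.16615279 = 0.2979

Answer: Price = 0.2979


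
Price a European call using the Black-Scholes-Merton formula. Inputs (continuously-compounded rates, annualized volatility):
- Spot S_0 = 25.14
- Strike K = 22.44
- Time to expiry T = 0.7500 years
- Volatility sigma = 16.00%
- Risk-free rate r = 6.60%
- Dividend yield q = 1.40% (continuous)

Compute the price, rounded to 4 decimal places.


Answer: Price = 3.7394

Derivation:
d1 = (ln(S/K) + (r - q + 0.5*sigma^2) * T) / (sigma * sqrt(T)) = 1.17068681
d2 = d1 - sigma * sqrt(T) = 1.03212274
exp(-rT) = 0.95170516; exp(-qT) = 0.98955493
C = S_0 * exp(-qT) * N(d1) - K * exp(-rT) * N(d2)
N(d1) = 0.87913766; N(d2) = 0.84899269
C = 25.1400 * 0.98955493 * 0.87913766 - 22.4400 * 0.95170516 * 0.84899269 = 3.7394


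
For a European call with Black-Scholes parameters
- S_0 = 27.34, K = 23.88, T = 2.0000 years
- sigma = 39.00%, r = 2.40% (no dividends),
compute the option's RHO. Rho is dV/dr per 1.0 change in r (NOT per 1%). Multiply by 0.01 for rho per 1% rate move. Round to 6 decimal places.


d1 = 0.6081291338; d2 = 0.0565858444
phi(d1) = 0.3315923073; exp(-qT) = 1.0000000000; exp(-rT) = 0.9531337871
N(d2) = 0.5225624445
Rho = K*T*exp(-rT)*N(d2) = 23.8800 * 2.0000 * 0.9531337871 * 0.5225624445 = 23.787915

Answer: Rho = 23.787915


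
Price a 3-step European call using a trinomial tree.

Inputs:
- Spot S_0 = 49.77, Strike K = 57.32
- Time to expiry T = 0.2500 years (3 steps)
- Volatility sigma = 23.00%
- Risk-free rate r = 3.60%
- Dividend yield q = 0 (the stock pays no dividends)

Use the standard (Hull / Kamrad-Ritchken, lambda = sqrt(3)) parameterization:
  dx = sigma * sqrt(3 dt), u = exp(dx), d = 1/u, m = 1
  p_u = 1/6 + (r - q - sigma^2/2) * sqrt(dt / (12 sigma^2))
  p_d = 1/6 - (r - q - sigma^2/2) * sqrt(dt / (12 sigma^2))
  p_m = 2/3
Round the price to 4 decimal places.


dt = T/N = 0.083333; dx = sigma*sqrt(3*dt) = 0.115000
u = exp(dx) = 1.121873; d = 1/u = 0.891366
p_u = 0.170127, p_m = 0.666667, p_d = 0.163207
Discount per step: exp(-r*dt) = 0.997004
Stock lattice S(k, j) with j the centered position index:
  k=0: S(0,+0) = 49.7700
  k=1: S(1,-1) = 44.3633; S(1,+0) = 49.7700; S(1,+1) = 55.8356
  k=2: S(2,-2) = 39.5439; S(2,-1) = 44.3633; S(2,+0) = 49.7700; S(2,+1) = 55.8356; S(2,+2) = 62.6405
  k=3: S(3,-3) = 35.2481; S(3,-2) = 39.5439; S(3,-1) = 44.3633; S(3,+0) = 49.7700; S(3,+1) = 55.8356; S(3,+2) = 62.6405; S(3,+3) = 70.2747
Terminal payoffs V(N, j) = max(S_T - K, 0):
  V(3,-3) = 0.000000; V(3,-2) = 0.000000; V(3,-1) = 0.000000; V(3,+0) = 0.000000; V(3,+1) = 0.000000; V(3,+2) = 5.320522; V(3,+3) = 12.954738
Backward induction: V(k, j) = exp(-r*dt) * [p_u * V(k+1, j+1) + p_m * V(k+1, j) + p_d * V(k+1, j-1)]
  V(2,-2) = exp(-r*dt) * [p_u*0.000000 + p_m*0.000000 + p_d*0.000000] = 0.000000
  V(2,-1) = exp(-r*dt) * [p_u*0.000000 + p_m*0.000000 + p_d*0.000000] = 0.000000
  V(2,+0) = exp(-r*dt) * [p_u*0.000000 + p_m*0.000000 + p_d*0.000000] = 0.000000
  V(2,+1) = exp(-r*dt) * [p_u*5.320522 + p_m*0.000000 + p_d*0.000000] = 0.902452
  V(2,+2) = exp(-r*dt) * [p_u*12.954738 + p_m*5.320522 + p_d*0.000000] = 5.733736
  V(1,-1) = exp(-r*dt) * [p_u*0.000000 + p_m*0.000000 + p_d*0.000000] = 0.000000
  V(1,+0) = exp(-r*dt) * [p_u*0.902452 + p_m*0.000000 + p_d*0.000000] = 0.153071
  V(1,+1) = exp(-r*dt) * [p_u*5.733736 + p_m*0.902452 + p_d*0.000000] = 1.572373
  V(0,+0) = exp(-r*dt) * [p_u*1.572373 + p_m*0.153071 + p_d*0.000000] = 0.368443

Answer: Price = V(0,0) = 0.3684


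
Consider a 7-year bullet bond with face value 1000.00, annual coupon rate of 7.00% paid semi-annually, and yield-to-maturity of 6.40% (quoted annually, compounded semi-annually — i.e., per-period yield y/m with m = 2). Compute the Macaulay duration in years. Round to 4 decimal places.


Answer: Macaulay duration = 5.6771 years

Derivation:
Coupon per period c = face * coupon_rate / m = 35.000000
Periods per year m = 2; per-period yield y/m = 0.032000
Number of cashflows N = 14
Cashflows (t years, CF_t, discount factor 1/(1+y/m)^(m*t), PV):
  t = 0.5000: CF_t = 35.000000, DF = 0.968992, PV = 33.914729
  t = 1.0000: CF_t = 35.000000, DF = 0.938946, PV = 32.863109
  t = 1.5000: CF_t = 35.000000, DF = 0.909831, PV = 31.844098
  t = 2.0000: CF_t = 35.000000, DF = 0.881620, PV = 30.856684
  t = 2.5000: CF_t = 35.000000, DF = 0.854283, PV = 29.899888
  t = 3.0000: CF_t = 35.000000, DF = 0.827793, PV = 28.972759
  t = 3.5000: CF_t = 35.000000, DF = 0.802125, PV = 28.074379
  t = 4.0000: CF_t = 35.000000, DF = 0.777253, PV = 27.203856
  t = 4.5000: CF_t = 35.000000, DF = 0.753152, PV = 26.360326
  t = 5.0000: CF_t = 35.000000, DF = 0.729799, PV = 25.542951
  t = 5.5000: CF_t = 35.000000, DF = 0.707169, PV = 24.750922
  t = 6.0000: CF_t = 35.000000, DF = 0.685241, PV = 23.983451
  t = 6.5000: CF_t = 35.000000, DF = 0.663994, PV = 23.239778
  t = 7.0000: CF_t = 1035.000000, DF = 0.643405, PV = 665.923878
Price P = sum_t PV_t = 1033.430808
Macaulay numerator sum_t t * PV_t:
  t * PV_t at t = 0.5000: 16.957364
  t * PV_t at t = 1.0000: 32.863109
  t * PV_t at t = 1.5000: 47.766147
  t * PV_t at t = 2.0000: 61.713368
  t * PV_t at t = 2.5000: 74.749719
  t * PV_t at t = 3.0000: 86.918278
  t * PV_t at t = 3.5000: 98.260328
  t * PV_t at t = 4.0000: 108.815424
  t * PV_t at t = 4.5000: 118.621465
  t * PV_t at t = 5.0000: 127.714755
  t * PV_t at t = 5.5000: 136.130069
  t * PV_t at t = 6.0000: 143.900707
  t * PV_t at t = 6.5000: 151.058559
  t * PV_t at t = 7.0000: 4661.467147
Macaulay duration D = (sum_t t * PV_t) / P = 5866.936439 / 1033.430808 = 5.677145


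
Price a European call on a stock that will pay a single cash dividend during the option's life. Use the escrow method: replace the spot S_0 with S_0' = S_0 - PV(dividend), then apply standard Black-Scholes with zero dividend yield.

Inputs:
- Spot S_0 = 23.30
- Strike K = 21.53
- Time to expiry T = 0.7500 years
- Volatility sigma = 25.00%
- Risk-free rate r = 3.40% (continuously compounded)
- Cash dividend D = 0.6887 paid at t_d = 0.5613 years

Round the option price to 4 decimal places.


PV(D) = D * exp(-r * t_d) = 0.6887 * 0.98109675 = 0.67568133
S_0' = S_0 - PV(D) = 23.3000 - 0.67568133 = 22.62431867
d1 = (ln(S_0'/K) + (r + sigma^2/2)*T) / (sigma*sqrt(T)) = 0.45502390
d2 = d1 - sigma*sqrt(T) = 0.23851755
exp(-rT) = 0.97482238
N(d1) = 0.67545398; N(d2) = 0.59426015
C = S_0' * N(d1) - K * exp(-rT) * N(d2) = 22.62431867 * 0.67545398 - 21.5300 * 0.97482238 * 0.59426015 = 2.8094

Answer: Price = 2.8094


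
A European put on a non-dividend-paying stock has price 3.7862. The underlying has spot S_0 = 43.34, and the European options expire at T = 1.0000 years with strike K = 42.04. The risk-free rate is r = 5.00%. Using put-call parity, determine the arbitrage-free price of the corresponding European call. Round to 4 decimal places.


Answer: Call price = 7.1365

Derivation:
Put-call parity: C - P = S_0 * exp(-qT) - K * exp(-rT).
S_0 * exp(-qT) = 43.3400 * 1.00000000 = 43.34000000
K * exp(-rT) = 42.0400 * 0.95122942 = 39.98968501
C = P + S*exp(-qT) - K*exp(-rT)
C = 3.7862 + 43.34000000 - 39.98968501 = 7.1365


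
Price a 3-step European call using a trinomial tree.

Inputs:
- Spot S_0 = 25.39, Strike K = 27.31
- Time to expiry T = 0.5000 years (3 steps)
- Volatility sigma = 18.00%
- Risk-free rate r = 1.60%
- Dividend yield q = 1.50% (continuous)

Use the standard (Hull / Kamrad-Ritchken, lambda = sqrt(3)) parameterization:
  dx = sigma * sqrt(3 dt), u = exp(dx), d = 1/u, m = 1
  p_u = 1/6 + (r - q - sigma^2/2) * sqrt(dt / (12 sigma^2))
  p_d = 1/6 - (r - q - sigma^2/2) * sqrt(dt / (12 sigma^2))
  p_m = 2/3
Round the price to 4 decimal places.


dt = T/N = 0.166667; dx = sigma*sqrt(3*dt) = 0.127279
u = exp(dx) = 1.135734; d = 1/u = 0.880488
p_u = 0.156715, p_m = 0.666667, p_d = 0.176619
Discount per step: exp(-r*dt) = 0.997337
Stock lattice S(k, j) with j the centered position index:
  k=0: S(0,+0) = 25.3900
  k=1: S(1,-1) = 22.3556; S(1,+0) = 25.3900; S(1,+1) = 28.8363
  k=2: S(2,-2) = 19.6838; S(2,-1) = 22.3556; S(2,+0) = 25.3900; S(2,+1) = 28.8363; S(2,+2) = 32.7504
  k=3: S(3,-3) = 17.3314; S(3,-2) = 19.6838; S(3,-1) = 22.3556; S(3,+0) = 25.3900; S(3,+1) = 28.8363; S(3,+2) = 32.7504; S(3,+3) = 37.1957
Terminal payoffs V(N, j) = max(S_T - K, 0):
  V(3,-3) = 0.000000; V(3,-2) = 0.000000; V(3,-1) = 0.000000; V(3,+0) = 0.000000; V(3,+1) = 1.526289; V(3,+2) = 5.440356; V(3,+3) = 9.885696
Backward induction: V(k, j) = exp(-r*dt) * [p_u * V(k+1, j+1) + p_m * V(k+1, j) + p_d * V(k+1, j-1)]
  V(2,-2) = exp(-r*dt) * [p_u*0.000000 + p_m*0.000000 + p_d*0.000000] = 0.000000
  V(2,-1) = exp(-r*dt) * [p_u*0.000000 + p_m*0.000000 + p_d*0.000000] = 0.000000
  V(2,+0) = exp(-r*dt) * [p_u*1.526289 + p_m*0.000000 + p_d*0.000000] = 0.238555
  V(2,+1) = exp(-r*dt) * [p_u*5.440356 + p_m*1.526289 + p_d*0.000000] = 1.865130
  V(2,+2) = exp(-r*dt) * [p_u*9.885696 + p_m*5.440356 + p_d*1.526289] = 5.431207
  V(1,-1) = exp(-r*dt) * [p_u*0.238555 + p_m*0.000000 + p_d*0.000000] = 0.037286
  V(1,+0) = exp(-r*dt) * [p_u*1.865130 + p_m*0.238555 + p_d*0.000000] = 0.450128
  V(1,+1) = exp(-r*dt) * [p_u*5.431207 + p_m*1.865130 + p_d*0.238555] = 2.131013
  V(0,+0) = exp(-r*dt) * [p_u*2.131013 + p_m*0.450128 + p_d*0.037286] = 0.638926

Answer: Price = V(0,0) = 0.6389


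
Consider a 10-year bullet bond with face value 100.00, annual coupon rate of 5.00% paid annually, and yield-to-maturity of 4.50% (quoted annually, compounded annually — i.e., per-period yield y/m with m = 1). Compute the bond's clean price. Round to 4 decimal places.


Coupon per period c = face * coupon_rate / m = 5.000000
Periods per year m = 1; per-period yield y/m = 0.045000
Number of cashflows N = 10
Cashflows (t years, CF_t, discount factor 1/(1+y/m)^(m*t), PV):
  t = 1.0000: CF_t = 5.000000, DF = 0.956938, PV = 4.784689
  t = 2.0000: CF_t = 5.000000, DF = 0.915730, PV = 4.578650
  t = 3.0000: CF_t = 5.000000, DF = 0.876297, PV = 4.381483
  t = 4.0000: CF_t = 5.000000, DF = 0.838561, PV = 4.192807
  t = 5.0000: CF_t = 5.000000, DF = 0.802451, PV = 4.012255
  t = 6.0000: CF_t = 5.000000, DF = 0.767896, PV = 3.839479
  t = 7.0000: CF_t = 5.000000, DF = 0.734828, PV = 3.674142
  t = 8.0000: CF_t = 5.000000, DF = 0.703185, PV = 3.515926
  t = 9.0000: CF_t = 5.000000, DF = 0.672904, PV = 3.364522
  t = 10.0000: CF_t = 105.000000, DF = 0.643928, PV = 67.612407
Price P = sum_t PV_t = 103.956359

Answer: Price = 103.9564


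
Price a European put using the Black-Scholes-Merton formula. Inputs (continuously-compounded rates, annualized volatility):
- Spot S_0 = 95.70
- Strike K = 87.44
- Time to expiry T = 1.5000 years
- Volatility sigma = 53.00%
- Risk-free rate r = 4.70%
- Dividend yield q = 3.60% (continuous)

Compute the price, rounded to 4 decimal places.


d1 = (ln(S/K) + (r - q + 0.5*sigma^2) * T) / (sigma * sqrt(T)) = 0.48903594
d2 = d1 - sigma * sqrt(T) = -0.16007885
exp(-rT) = 0.93192774; exp(-qT) = 0.94743211
P = K * exp(-rT) * N(-d2) - S_0 * exp(-qT) * N(-d1)
N(-d1) = 0.31240813; N(-d2) = 0.56359052
P = 87.4400 * 0.93192774 * 0.56359052 - 95.7000 * 0.94743211 * 0.31240813 = 17.5999

Answer: Price = 17.5999


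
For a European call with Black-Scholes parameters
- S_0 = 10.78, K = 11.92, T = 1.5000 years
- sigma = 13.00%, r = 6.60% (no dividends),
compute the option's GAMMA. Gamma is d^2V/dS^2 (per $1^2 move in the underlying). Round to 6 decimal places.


d1 = 0.0700296797; d2 = -0.0891871535
phi(d1) = 0.3979652412; exp(-qT) = 1.0000000000; exp(-rT) = 0.9057427080
Gamma = exp(-qT) * phi(d1) / (S * sigma * sqrt(T)) = 1.0000000000 * 0.3979652412 / (10.7800 * 0.1300 * 1.2247448714) = 0.231866

Answer: Gamma = 0.231866


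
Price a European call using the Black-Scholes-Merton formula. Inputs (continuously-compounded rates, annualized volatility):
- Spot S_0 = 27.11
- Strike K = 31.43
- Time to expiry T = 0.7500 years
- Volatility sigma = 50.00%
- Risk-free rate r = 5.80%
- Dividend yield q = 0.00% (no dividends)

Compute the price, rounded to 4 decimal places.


Answer: Price = 3.5507

Derivation:
d1 = (ln(S/K) + (r - q + 0.5*sigma^2) * T) / (sigma * sqrt(T)) = -0.02450318
d2 = d1 - sigma * sqrt(T) = -0.45751588
exp(-rT) = 0.95743255; exp(-qT) = 1.00000000
C = S_0 * exp(-qT) * N(d1) - K * exp(-rT) * N(d2)
N(d1) = 0.49022562; N(d2) = 0.32365015
C = 27.1100 * 1.00000000 * 0.49022562 - 31.4300 * 0.95743255 * 0.32365015 = 3.5507


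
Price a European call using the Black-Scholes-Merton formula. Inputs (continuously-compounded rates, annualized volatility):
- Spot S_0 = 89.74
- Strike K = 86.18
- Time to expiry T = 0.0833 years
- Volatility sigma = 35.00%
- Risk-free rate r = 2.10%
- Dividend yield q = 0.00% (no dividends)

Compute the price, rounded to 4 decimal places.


Answer: Price = 5.7001

Derivation:
d1 = (ln(S/K) + (r - q + 0.5*sigma^2) * T) / (sigma * sqrt(T)) = 0.46853817
d2 = d1 - sigma * sqrt(T) = 0.36752209
exp(-rT) = 0.99825223; exp(-qT) = 1.00000000
C = S_0 * exp(-qT) * N(d1) - K * exp(-rT) * N(d2)
N(d1) = 0.68030011; N(d2) = 0.64338519
C = 89.7400 * 1.00000000 * 0.68030011 - 86.1800 * 0.99825223 * 0.64338519 = 5.7001


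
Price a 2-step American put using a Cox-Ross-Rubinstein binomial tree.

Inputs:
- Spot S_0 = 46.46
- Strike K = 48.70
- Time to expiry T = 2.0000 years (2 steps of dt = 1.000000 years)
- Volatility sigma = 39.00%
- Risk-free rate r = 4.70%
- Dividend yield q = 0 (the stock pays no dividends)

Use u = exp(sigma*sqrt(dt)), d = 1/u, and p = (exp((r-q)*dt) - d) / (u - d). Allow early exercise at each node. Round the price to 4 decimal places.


dt = T/N = 1.000000
u = exp(sigma*sqrt(dt)) = 1.476981; d = 1/u = 0.677057
p = (exp((r-q)*dt) - d) / (u - d) = 0.463876
Discount per step: exp(-r*dt) = 0.954087
Stock lattice S(k, i) with i counting down-moves:
  k=0: S(0,0) = 46.4600
  k=1: S(1,0) = 68.6205; S(1,1) = 31.4561
  k=2: S(2,0) = 101.3512; S(2,1) = 46.4600; S(2,2) = 21.2975
Terminal payoffs V(N, i) = max(K - S_T, 0):
  V(2,0) = 0.000000; V(2,1) = 2.240000; V(2,2) = 27.402457
Backward induction: V(k, i) = exp(-r*dt) * [p * V(k+1, i) + (1-p) * V(k+1, i+1)]; then take max(V_cont, immediate exercise) for American.
  V(1,0) = exp(-r*dt) * [p*0.000000 + (1-p)*2.240000] = 1.145781; exercise = 0.000000; V(1,0) = max -> 1.145781
  V(1,1) = exp(-r*dt) * [p*2.240000 + (1-p)*27.402457] = 15.007994; exercise = 17.243938; V(1,1) = max -> 17.243938
  V(0,0) = exp(-r*dt) * [p*1.145781 + (1-p)*17.243938] = 9.327537; exercise = 2.240000; V(0,0) = max -> 9.327537

Answer: Price = V(0,0) = 9.3275


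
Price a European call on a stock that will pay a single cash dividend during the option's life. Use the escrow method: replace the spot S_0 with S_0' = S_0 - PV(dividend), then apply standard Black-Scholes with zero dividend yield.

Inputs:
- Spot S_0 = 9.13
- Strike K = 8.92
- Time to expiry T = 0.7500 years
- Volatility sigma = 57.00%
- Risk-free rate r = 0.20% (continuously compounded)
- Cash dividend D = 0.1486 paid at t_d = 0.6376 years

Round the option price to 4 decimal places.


PV(D) = D * exp(-r * t_d) = 0.1486 * 0.99872561 = 0.14841063
S_0' = S_0 - PV(D) = 9.1300 - 0.14841063 = 8.98158937
d1 = (ln(S_0'/K) + (r + sigma^2/2)*T) / (sigma*sqrt(T)) = 0.26379521
d2 = d1 - sigma*sqrt(T) = -0.22983927
exp(-rT) = 0.99850112
N(d1) = 0.60403114; N(d2) = 0.40910833
C = S_0' * N(d1) - K * exp(-rT) * N(d2) = 8.98158937 * 0.60403114 - 8.9200 * 0.99850112 * 0.40910833 = 1.7814

Answer: Price = 1.7814


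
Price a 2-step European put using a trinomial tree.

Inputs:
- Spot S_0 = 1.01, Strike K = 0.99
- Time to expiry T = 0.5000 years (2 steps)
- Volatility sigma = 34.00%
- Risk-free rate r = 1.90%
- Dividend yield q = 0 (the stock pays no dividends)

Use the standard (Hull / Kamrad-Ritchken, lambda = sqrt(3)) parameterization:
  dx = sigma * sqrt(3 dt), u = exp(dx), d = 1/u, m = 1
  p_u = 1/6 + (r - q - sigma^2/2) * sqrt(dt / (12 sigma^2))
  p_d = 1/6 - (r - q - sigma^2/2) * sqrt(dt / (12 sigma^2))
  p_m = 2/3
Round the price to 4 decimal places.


Answer: Price = V(0,0) = 0.0717

Derivation:
dt = T/N = 0.250000; dx = sigma*sqrt(3*dt) = 0.294449
u = exp(dx) = 1.342386; d = 1/u = 0.744942
p_u = 0.150195, p_m = 0.666667, p_d = 0.183138
Discount per step: exp(-r*dt) = 0.995261
Stock lattice S(k, j) with j the centered position index:
  k=0: S(0,+0) = 1.0100
  k=1: S(1,-1) = 0.7524; S(1,+0) = 1.0100; S(1,+1) = 1.3558
  k=2: S(2,-2) = 0.5605; S(2,-1) = 0.7524; S(2,+0) = 1.0100; S(2,+1) = 1.3558; S(2,+2) = 1.8200
Terminal payoffs V(N, j) = max(K - S_T, 0):
  V(2,-2) = 0.429512; V(2,-1) = 0.237608; V(2,+0) = 0.000000; V(2,+1) = 0.000000; V(2,+2) = 0.000000
Backward induction: V(k, j) = exp(-r*dt) * [p_u * V(k+1, j+1) + p_m * V(k+1, j) + p_d * V(k+1, j-1)]
  V(1,-1) = exp(-r*dt) * [p_u*0.000000 + p_m*0.237608 + p_d*0.429512] = 0.235942
  V(1,+0) = exp(-r*dt) * [p_u*0.000000 + p_m*0.000000 + p_d*0.237608] = 0.043309
  V(1,+1) = exp(-r*dt) * [p_u*0.000000 + p_m*0.000000 + p_d*0.000000] = 0.000000
  V(0,+0) = exp(-r*dt) * [p_u*0.000000 + p_m*0.043309 + p_d*0.235942] = 0.071741


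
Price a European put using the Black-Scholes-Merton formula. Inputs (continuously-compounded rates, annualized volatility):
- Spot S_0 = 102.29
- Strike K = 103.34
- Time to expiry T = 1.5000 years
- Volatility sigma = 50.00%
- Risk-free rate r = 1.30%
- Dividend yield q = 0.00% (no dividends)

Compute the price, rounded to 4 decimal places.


Answer: Price = 24.0207

Derivation:
d1 = (ln(S/K) + (r - q + 0.5*sigma^2) * T) / (sigma * sqrt(T)) = 0.32135247
d2 = d1 - sigma * sqrt(T) = -0.29101997
exp(-rT) = 0.98068890; exp(-qT) = 1.00000000
P = K * exp(-rT) * N(-d2) - S_0 * exp(-qT) * N(-d1)
N(-d1) = 0.37397165; N(-d2) = 0.61448198
P = 103.3400 * 0.98068890 * 0.61448198 - 102.2900 * 1.00000000 * 0.37397165 = 24.0207


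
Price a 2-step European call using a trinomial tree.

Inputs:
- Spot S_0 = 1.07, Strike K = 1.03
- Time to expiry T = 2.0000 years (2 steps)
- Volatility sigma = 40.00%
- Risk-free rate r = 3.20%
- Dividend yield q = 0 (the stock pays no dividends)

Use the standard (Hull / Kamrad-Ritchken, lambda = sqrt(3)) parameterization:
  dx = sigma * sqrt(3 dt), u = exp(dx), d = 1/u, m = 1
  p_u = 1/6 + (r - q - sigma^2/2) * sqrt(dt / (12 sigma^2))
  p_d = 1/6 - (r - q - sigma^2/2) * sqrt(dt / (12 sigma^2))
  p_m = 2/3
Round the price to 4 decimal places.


dt = T/N = 1.000000; dx = sigma*sqrt(3*dt) = 0.692820
u = exp(dx) = 1.999346; d = 1/u = 0.500163
p_u = 0.132026, p_m = 0.666667, p_d = 0.201308
Discount per step: exp(-r*dt) = 0.968507
Stock lattice S(k, j) with j the centered position index:
  k=0: S(0,+0) = 1.0700
  k=1: S(1,-1) = 0.5352; S(1,+0) = 1.0700; S(1,+1) = 2.1393
  k=2: S(2,-2) = 0.2677; S(2,-1) = 0.5352; S(2,+0) = 1.0700; S(2,+1) = 2.1393; S(2,+2) = 4.2772
Terminal payoffs V(N, j) = max(S_T - K, 0):
  V(2,-2) = 0.000000; V(2,-1) = 0.000000; V(2,+0) = 0.040000; V(2,+1) = 1.109301; V(2,+2) = 3.247203
Backward induction: V(k, j) = exp(-r*dt) * [p_u * V(k+1, j+1) + p_m * V(k+1, j) + p_d * V(k+1, j-1)]
  V(1,-1) = exp(-r*dt) * [p_u*0.040000 + p_m*0.000000 + p_d*0.000000] = 0.005115
  V(1,+0) = exp(-r*dt) * [p_u*1.109301 + p_m*0.040000 + p_d*0.000000] = 0.167671
  V(1,+1) = exp(-r*dt) * [p_u*3.247203 + p_m*1.109301 + p_d*0.040000] = 1.139254
  V(0,+0) = exp(-r*dt) * [p_u*1.139254 + p_m*0.167671 + p_d*0.005115] = 0.254931

Answer: Price = V(0,0) = 0.2549


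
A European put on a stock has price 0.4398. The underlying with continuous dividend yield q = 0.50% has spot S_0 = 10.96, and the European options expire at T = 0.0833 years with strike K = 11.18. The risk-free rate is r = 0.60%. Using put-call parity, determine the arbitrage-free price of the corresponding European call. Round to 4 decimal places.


Answer: Call price = 0.2208

Derivation:
Put-call parity: C - P = S_0 * exp(-qT) - K * exp(-rT).
S_0 * exp(-qT) = 10.9600 * 0.99958359 = 10.95543611
K * exp(-rT) = 11.1800 * 0.99950032 = 11.17441363
C = P + S*exp(-qT) - K*exp(-rT)
C = 0.4398 + 10.95543611 - 11.17441363 = 0.2208


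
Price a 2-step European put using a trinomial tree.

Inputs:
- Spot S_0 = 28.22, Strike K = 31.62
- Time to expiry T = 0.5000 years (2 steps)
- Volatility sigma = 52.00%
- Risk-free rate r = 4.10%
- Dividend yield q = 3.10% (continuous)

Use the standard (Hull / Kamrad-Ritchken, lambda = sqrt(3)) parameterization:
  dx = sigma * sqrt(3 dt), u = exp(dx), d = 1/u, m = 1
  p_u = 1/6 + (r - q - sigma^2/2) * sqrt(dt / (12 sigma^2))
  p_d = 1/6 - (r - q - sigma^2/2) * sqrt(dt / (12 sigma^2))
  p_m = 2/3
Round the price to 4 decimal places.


Answer: Price = V(0,0) = 6.0452

Derivation:
dt = T/N = 0.250000; dx = sigma*sqrt(3*dt) = 0.450333
u = exp(dx) = 1.568835; d = 1/u = 0.637416
p_u = 0.131915, p_m = 0.666667, p_d = 0.201419
Discount per step: exp(-r*dt) = 0.989802
Stock lattice S(k, j) with j the centered position index:
  k=0: S(0,+0) = 28.2200
  k=1: S(1,-1) = 17.9879; S(1,+0) = 28.2200; S(1,+1) = 44.2725
  k=2: S(2,-2) = 11.4658; S(2,-1) = 17.9879; S(2,+0) = 28.2200; S(2,+1) = 44.2725; S(2,+2) = 69.4563
Terminal payoffs V(N, j) = max(K - S_T, 0):
  V(2,-2) = 20.154248; V(2,-1) = 13.632128; V(2,+0) = 3.400000; V(2,+1) = 0.000000; V(2,+2) = 0.000000
Backward induction: V(k, j) = exp(-r*dt) * [p_u * V(k+1, j+1) + p_m * V(k+1, j) + p_d * V(k+1, j-1)]
  V(1,-1) = exp(-r*dt) * [p_u*3.400000 + p_m*13.632128 + p_d*20.154248] = 13.457390
  V(1,+0) = exp(-r*dt) * [p_u*0.000000 + p_m*3.400000 + p_d*13.632128] = 4.961317
  V(1,+1) = exp(-r*dt) * [p_u*0.000000 + p_m*0.000000 + p_d*3.400000] = 0.677840
  V(0,+0) = exp(-r*dt) * [p_u*0.677840 + p_m*4.961317 + p_d*13.457390] = 6.045250


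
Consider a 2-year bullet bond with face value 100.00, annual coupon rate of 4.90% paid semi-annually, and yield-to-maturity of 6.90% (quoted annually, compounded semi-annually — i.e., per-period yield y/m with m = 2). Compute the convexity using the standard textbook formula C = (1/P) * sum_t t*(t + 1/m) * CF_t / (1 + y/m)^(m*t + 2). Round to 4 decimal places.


Answer: Convexity = 4.4480

Derivation:
Coupon per period c = face * coupon_rate / m = 2.450000
Periods per year m = 2; per-period yield y/m = 0.034500
Number of cashflows N = 4
Cashflows (t years, CF_t, discount factor 1/(1+y/m)^(m*t), PV):
  t = 0.5000: CF_t = 2.450000, DF = 0.966651, PV = 2.368294
  t = 1.0000: CF_t = 2.450000, DF = 0.934413, PV = 2.289313
  t = 1.5000: CF_t = 2.450000, DF = 0.903251, PV = 2.212965
  t = 2.0000: CF_t = 102.450000, DF = 0.873128, PV = 89.451985
Price P = sum_t PV_t = 96.322557
Convexity numerator sum_t t*(t + 1/m) * CF_t / (1+y/m)^(m*t + 2):
  t = 0.5000: term = 1.106483
  t = 1.0000: term = 3.208746
  t = 1.5000: term = 6.203473
  t = 2.0000: term = 417.925622
Convexity = (1/P) * sum = 428.444323 / 96.322557 = 4.448017


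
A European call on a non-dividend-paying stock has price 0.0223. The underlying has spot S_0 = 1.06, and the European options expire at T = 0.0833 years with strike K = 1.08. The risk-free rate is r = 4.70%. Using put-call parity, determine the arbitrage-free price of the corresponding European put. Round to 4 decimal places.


Put-call parity: C - P = S_0 * exp(-qT) - K * exp(-rT).
S_0 * exp(-qT) = 1.0600 * 1.00000000 = 1.06000000
K * exp(-rT) = 1.0800 * 0.99609255 = 1.07577996
P = C - S*exp(-qT) + K*exp(-rT)
P = 0.0223 - 1.06000000 + 1.07577996 = 0.0381

Answer: Put price = 0.0381


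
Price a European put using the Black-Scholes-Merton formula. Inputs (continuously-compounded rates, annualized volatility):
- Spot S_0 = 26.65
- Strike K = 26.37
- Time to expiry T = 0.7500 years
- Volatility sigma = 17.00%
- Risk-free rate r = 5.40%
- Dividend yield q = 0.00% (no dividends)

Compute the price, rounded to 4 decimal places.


Answer: Price = 0.9522

Derivation:
d1 = (ln(S/K) + (r - q + 0.5*sigma^2) * T) / (sigma * sqrt(T)) = 0.42044447
d2 = d1 - sigma * sqrt(T) = 0.27322015
exp(-rT) = 0.96030916; exp(-qT) = 1.00000000
P = K * exp(-rT) * N(-d2) - S_0 * exp(-qT) * N(-d1)
N(-d1) = 0.33708039; N(-d2) = 0.39234200
P = 26.3700 * 0.96030916 * 0.39234200 - 26.6500 * 1.00000000 * 0.33708039 = 0.9522


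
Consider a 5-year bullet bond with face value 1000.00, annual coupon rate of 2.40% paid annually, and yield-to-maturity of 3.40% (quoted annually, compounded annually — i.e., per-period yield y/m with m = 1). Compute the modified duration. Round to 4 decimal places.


Answer: Modified duration = 4.6081

Derivation:
Coupon per period c = face * coupon_rate / m = 24.000000
Periods per year m = 1; per-period yield y/m = 0.034000
Number of cashflows N = 5
Cashflows (t years, CF_t, discount factor 1/(1+y/m)^(m*t), PV):
  t = 1.0000: CF_t = 24.000000, DF = 0.967118, PV = 23.210832
  t = 2.0000: CF_t = 24.000000, DF = 0.935317, PV = 22.447613
  t = 3.0000: CF_t = 24.000000, DF = 0.904562, PV = 21.709490
  t = 4.0000: CF_t = 24.000000, DF = 0.874818, PV = 20.995639
  t = 5.0000: CF_t = 1024.000000, DF = 0.846052, PV = 866.357746
Price P = sum_t PV_t = 954.721320
First compute Macaulay numerator sum_t t * PV_t:
  t * PV_t at t = 1.0000: 23.210832
  t * PV_t at t = 2.0000: 44.895226
  t * PV_t at t = 3.0000: 65.128471
  t * PV_t at t = 4.0000: 83.982554
  t * PV_t at t = 5.0000: 4331.788731
Macaulay duration D = 4549.005813 / 954.721320 = 4.764747
Modified duration = D / (1 + y/m) = 4.764747 / (1 + 0.034000) = 4.608073


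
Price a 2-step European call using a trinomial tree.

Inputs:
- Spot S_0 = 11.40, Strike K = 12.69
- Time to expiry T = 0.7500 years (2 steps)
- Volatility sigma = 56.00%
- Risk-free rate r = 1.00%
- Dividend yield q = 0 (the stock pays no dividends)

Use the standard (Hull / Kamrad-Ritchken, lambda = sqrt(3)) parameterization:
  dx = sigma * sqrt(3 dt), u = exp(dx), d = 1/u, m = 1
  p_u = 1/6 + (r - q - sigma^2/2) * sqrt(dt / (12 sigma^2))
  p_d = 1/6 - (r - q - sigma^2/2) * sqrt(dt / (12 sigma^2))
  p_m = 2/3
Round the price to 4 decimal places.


Answer: Price = V(0,0) = 1.6221

Derivation:
dt = T/N = 0.375000; dx = sigma*sqrt(3*dt) = 0.593970
u = exp(dx) = 1.811164; d = 1/u = 0.552131
p_u = 0.120326, p_m = 0.666667, p_d = 0.213007
Discount per step: exp(-r*dt) = 0.996257
Stock lattice S(k, j) with j the centered position index:
  k=0: S(0,+0) = 11.4000
  k=1: S(1,-1) = 6.2943; S(1,+0) = 11.4000; S(1,+1) = 20.6473
  k=2: S(2,-2) = 3.4753; S(2,-1) = 6.2943; S(2,+0) = 11.4000; S(2,+1) = 20.6473; S(2,+2) = 37.3956
Terminal payoffs V(N, j) = max(S_T - K, 0):
  V(2,-2) = 0.000000; V(2,-1) = 0.000000; V(2,+0) = 0.000000; V(2,+1) = 7.957269; V(2,+2) = 24.705589
Backward induction: V(k, j) = exp(-r*dt) * [p_u * V(k+1, j+1) + p_m * V(k+1, j) + p_d * V(k+1, j-1)]
  V(1,-1) = exp(-r*dt) * [p_u*0.000000 + p_m*0.000000 + p_d*0.000000] = 0.000000
  V(1,+0) = exp(-r*dt) * [p_u*7.957269 + p_m*0.000000 + p_d*0.000000] = 0.953882
  V(1,+1) = exp(-r*dt) * [p_u*24.705589 + p_m*7.957269 + p_d*0.000000] = 8.246586
  V(0,+0) = exp(-r*dt) * [p_u*8.246586 + p_m*0.953882 + p_d*0.000000] = 1.622105


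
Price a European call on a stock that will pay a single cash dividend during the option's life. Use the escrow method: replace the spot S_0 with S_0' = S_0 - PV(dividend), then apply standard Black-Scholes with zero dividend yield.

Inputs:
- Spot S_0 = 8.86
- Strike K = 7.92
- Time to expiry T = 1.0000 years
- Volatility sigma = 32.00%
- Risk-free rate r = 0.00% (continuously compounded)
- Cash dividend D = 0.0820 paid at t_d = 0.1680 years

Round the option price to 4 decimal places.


PV(D) = D * exp(-r * t_d) = 0.0820 * 1.00000000 = 0.08200000
S_0' = S_0 - PV(D) = 8.8600 - 0.08200000 = 8.77800000
d1 = (ln(S_0'/K) + (r + sigma^2/2)*T) / (sigma*sqrt(T)) = 0.48142933
d2 = d1 - sigma*sqrt(T) = 0.16142933
exp(-rT) = 1.00000000
N(d1) = 0.68489430; N(d2) = 0.56412237
C = S_0' * N(d1) - K * exp(-rT) * N(d2) = 8.77800000 * 0.68489430 - 7.9200 * 1.00000000 * 0.56412237 = 1.5442

Answer: Price = 1.5442


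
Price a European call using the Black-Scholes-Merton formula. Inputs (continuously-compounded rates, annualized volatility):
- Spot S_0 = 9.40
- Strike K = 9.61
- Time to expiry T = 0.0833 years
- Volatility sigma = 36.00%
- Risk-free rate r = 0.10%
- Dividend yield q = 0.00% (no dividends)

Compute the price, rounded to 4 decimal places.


d1 = (ln(S/K) + (r - q + 0.5*sigma^2) * T) / (sigma * sqrt(T)) = -0.15989444
d2 = d1 - sigma * sqrt(T) = -0.26379670
exp(-rT) = 0.99991670; exp(-qT) = 1.00000000
C = S_0 * exp(-qT) * N(d1) - K * exp(-rT) * N(d2)
N(d1) = 0.43648212; N(d2) = 0.39596829
C = 9.4000 * 1.00000000 * 0.43648212 - 9.6100 * 0.99991670 * 0.39596829 = 0.2980

Answer: Price = 0.2980


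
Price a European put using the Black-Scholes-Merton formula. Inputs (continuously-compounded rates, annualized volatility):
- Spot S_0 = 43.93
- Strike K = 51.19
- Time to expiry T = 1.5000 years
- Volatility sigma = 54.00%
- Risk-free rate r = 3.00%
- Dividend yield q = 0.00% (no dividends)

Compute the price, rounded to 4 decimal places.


Answer: Price = 14.6894

Derivation:
d1 = (ln(S/K) + (r - q + 0.5*sigma^2) * T) / (sigma * sqrt(T)) = 0.16746233
d2 = d1 - sigma * sqrt(T) = -0.49389990
exp(-rT) = 0.95599748; exp(-qT) = 1.00000000
P = K * exp(-rT) * N(-d2) - S_0 * exp(-qT) * N(-d1)
N(-d1) = 0.43350314; N(-d2) = 0.68931156
P = 51.1900 * 0.95599748 * 0.68931156 - 43.9300 * 1.00000000 * 0.43350314 = 14.6894


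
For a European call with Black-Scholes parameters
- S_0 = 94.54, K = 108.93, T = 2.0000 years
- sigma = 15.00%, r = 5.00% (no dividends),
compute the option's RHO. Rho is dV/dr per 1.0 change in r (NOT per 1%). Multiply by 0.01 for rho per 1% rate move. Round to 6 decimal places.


d1 = -0.0904269305; d2 = -0.3025589649
phi(d1) = 0.3973145288; exp(-qT) = 1.0000000000; exp(-rT) = 0.9048374180
N(d2) = 0.3811129954
Rho = K*T*exp(-rT)*N(d2) = 108.9300 * 2.0000 * 0.9048374180 * 0.3811129954 = 75.127997

Answer: Rho = 75.127997


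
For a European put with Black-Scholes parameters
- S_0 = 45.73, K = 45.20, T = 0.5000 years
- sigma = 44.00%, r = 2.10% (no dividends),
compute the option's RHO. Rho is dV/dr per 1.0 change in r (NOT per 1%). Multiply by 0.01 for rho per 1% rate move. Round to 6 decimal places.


d1 = 0.2267802361; d2 = -0.0843467476
phi(d1) = 0.3888143996; exp(-qT) = 1.0000000000; exp(-rT) = 0.9895549326
N(-d2) = 0.5336096272
Rho = -K*T*exp(-rT)*N(-d2) = -45.2000 * 0.5000 * 0.9895549326 * 0.5336096272 = -11.933614

Answer: Rho = -11.933614


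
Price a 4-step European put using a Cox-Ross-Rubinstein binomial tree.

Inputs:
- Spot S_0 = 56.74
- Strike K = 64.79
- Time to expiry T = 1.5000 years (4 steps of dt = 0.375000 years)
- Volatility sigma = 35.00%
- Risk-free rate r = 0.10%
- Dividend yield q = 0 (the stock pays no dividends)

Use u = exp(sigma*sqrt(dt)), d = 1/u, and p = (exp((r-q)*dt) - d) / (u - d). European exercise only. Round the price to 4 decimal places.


dt = T/N = 0.375000
u = exp(sigma*sqrt(dt)) = 1.239032; d = 1/u = 0.807082
p = (exp((r-q)*dt) - d) / (u - d) = 0.447490
Discount per step: exp(-r*dt) = 0.999625
Stock lattice S(k, i) with i counting down-moves:
  k=0: S(0,0) = 56.7400
  k=1: S(1,0) = 70.3027; S(1,1) = 45.7938
  k=2: S(2,0) = 87.1073; S(2,1) = 56.7400; S(2,2) = 36.9594
  k=3: S(3,0) = 107.9287; S(3,1) = 70.3027; S(3,2) = 45.7938; S(3,3) = 29.8292
  k=4: S(4,0) = 133.7271; S(4,1) = 87.1073; S(4,2) = 56.7400; S(4,3) = 36.9594; S(4,4) = 24.0746
Terminal payoffs V(N, i) = max(K - S_T, 0):
  V(4,0) = 0.000000; V(4,1) = 0.000000; V(4,2) = 8.050000; V(4,3) = 27.830648; V(4,4) = 40.715384
Backward induction: V(k, i) = exp(-r*dt) * [p * V(k+1, i) + (1-p) * V(k+1, i+1)].
  V(3,0) = exp(-r*dt) * [p*0.000000 + (1-p)*0.000000] = 0.000000
  V(3,1) = exp(-r*dt) * [p*0.000000 + (1-p)*8.050000] = 4.446039
  V(3,2) = exp(-r*dt) * [p*8.050000 + (1-p)*27.830648] = 18.971892
  V(3,3) = exp(-r*dt) * [p*27.830648 + (1-p)*40.715384] = 34.936491
  V(2,0) = exp(-r*dt) * [p*0.000000 + (1-p)*4.446039] = 2.455560
  V(2,1) = exp(-r*dt) * [p*4.446039 + (1-p)*18.971892] = 12.467043
  V(2,2) = exp(-r*dt) * [p*18.971892 + (1-p)*34.936491] = 27.782073
  V(1,0) = exp(-r*dt) * [p*2.455560 + (1-p)*12.467043] = 7.984011
  V(1,1) = exp(-r*dt) * [p*12.467043 + (1-p)*27.782073] = 20.920905
  V(0,0) = exp(-r*dt) * [p*7.984011 + (1-p)*20.920905] = 15.126102

Answer: Price = V(0,0) = 15.1261


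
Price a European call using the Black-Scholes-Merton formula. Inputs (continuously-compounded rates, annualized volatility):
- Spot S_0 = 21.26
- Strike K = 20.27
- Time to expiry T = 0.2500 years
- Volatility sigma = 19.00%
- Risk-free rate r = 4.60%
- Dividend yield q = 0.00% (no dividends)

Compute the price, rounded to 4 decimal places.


d1 = (ln(S/K) + (r - q + 0.5*sigma^2) * T) / (sigma * sqrt(T)) = 0.67050434
d2 = d1 - sigma * sqrt(T) = 0.57550434
exp(-rT) = 0.98856587; exp(-qT) = 1.00000000
C = S_0 * exp(-qT) * N(d1) - K * exp(-rT) * N(d2)
N(d1) = 0.74873183; N(d2) = 0.71752487
C = 21.2600 * 1.00000000 * 0.74873183 - 20.2700 * 0.98856587 * 0.71752487 = 1.5401

Answer: Price = 1.5401


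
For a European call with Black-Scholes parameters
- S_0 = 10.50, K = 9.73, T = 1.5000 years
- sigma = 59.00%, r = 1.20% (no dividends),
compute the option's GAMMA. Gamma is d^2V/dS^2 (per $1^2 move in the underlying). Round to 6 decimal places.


Answer: Gamma = 0.046595

Derivation:
d1 = 0.4916089392; d2 = -0.2309905349
phi(d1) = 0.3535330842; exp(-qT) = 1.0000000000; exp(-rT) = 0.9821610324
Gamma = exp(-qT) * phi(d1) / (S * sigma * sqrt(T)) = 1.0000000000 * 0.3535330842 / (10.5000 * 0.5900 * 1.2247448714) = 0.046595


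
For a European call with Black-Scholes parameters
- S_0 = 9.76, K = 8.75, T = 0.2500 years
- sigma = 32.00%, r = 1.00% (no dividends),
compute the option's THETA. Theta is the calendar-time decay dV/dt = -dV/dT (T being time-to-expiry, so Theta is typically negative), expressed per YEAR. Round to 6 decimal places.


Answer: Theta = -0.984219

Derivation:
d1 = 0.7783668753; d2 = 0.6183668753
phi(d1) = 0.2946797724; exp(-qT) = 1.0000000000; exp(-rT) = 0.9975031224
Theta = -S*exp(-qT)*phi(d1)*sigma/(2*sqrt(T)) - r*K*exp(-rT)*N(d2) + q*S*exp(-qT)*N(d1)
N(d1) = 0.7818236196; N(d2) = 0.7318332361; sqrt(T) = 0.5000000000
Term 1 = -9.7600 * 1.0000000000 * 0.2946797724 * 0.3200 / (2 * 0.5000000000) = -0.9203438652
Term 2 = -0.0100 * 8.7500 * 0.9975031224 * 0.7318332361 = -0.0638755196
Term 3 = 0 (no dividend yield, q = 0)
Theta = -0.9203438652 + (-0.0638755196) + (0.0000000000) = -0.984219


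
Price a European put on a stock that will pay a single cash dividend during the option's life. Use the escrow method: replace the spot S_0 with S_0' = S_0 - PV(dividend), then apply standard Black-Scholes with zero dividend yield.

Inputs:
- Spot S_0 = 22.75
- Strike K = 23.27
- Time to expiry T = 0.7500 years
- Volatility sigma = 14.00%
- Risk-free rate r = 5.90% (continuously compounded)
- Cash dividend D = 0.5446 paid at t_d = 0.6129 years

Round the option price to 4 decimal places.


Answer: Price = 1.0944

Derivation:
PV(D) = D * exp(-r * t_d) = 0.5446 * 0.96448490 = 0.52525848
S_0' = S_0 - PV(D) = 22.7500 - 0.52525848 = 22.22474152
d1 = (ln(S_0'/K) + (r + sigma^2/2)*T) / (sigma*sqrt(T)) = 0.04652762
d2 = d1 - sigma*sqrt(T) = -0.07471594
exp(-rT) = 0.95671475
N(-d1) = 0.48144486; N(-d2) = 0.52977964
P = K * exp(-rT) * N(-d2) - S_0' * N(-d1) = 23.2700 * 0.95671475 * 0.52977964 - 22.22474152 * 0.48144486 = 1.0944


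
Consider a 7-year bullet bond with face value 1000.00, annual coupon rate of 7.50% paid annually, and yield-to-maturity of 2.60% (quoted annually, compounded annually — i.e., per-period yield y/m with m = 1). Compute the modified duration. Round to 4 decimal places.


Answer: Modified duration = 5.7275

Derivation:
Coupon per period c = face * coupon_rate / m = 75.000000
Periods per year m = 1; per-period yield y/m = 0.026000
Number of cashflows N = 7
Cashflows (t years, CF_t, discount factor 1/(1+y/m)^(m*t), PV):
  t = 1.0000: CF_t = 75.000000, DF = 0.974659, PV = 73.099415
  t = 2.0000: CF_t = 75.000000, DF = 0.949960, PV = 71.246993
  t = 3.0000: CF_t = 75.000000, DF = 0.925887, PV = 69.441514
  t = 4.0000: CF_t = 75.000000, DF = 0.902424, PV = 67.681788
  t = 5.0000: CF_t = 75.000000, DF = 0.879555, PV = 65.966655
  t = 6.0000: CF_t = 75.000000, DF = 0.857266, PV = 64.294985
  t = 7.0000: CF_t = 1075.000000, DF = 0.835542, PV = 898.208041
Price P = sum_t PV_t = 1309.939391
First compute Macaulay numerator sum_t t * PV_t:
  t * PV_t at t = 1.0000: 73.099415
  t * PV_t at t = 2.0000: 142.493987
  t * PV_t at t = 3.0000: 208.324542
  t * PV_t at t = 4.0000: 270.727150
  t * PV_t at t = 5.0000: 329.833273
  t * PV_t at t = 6.0000: 385.769909
  t * PV_t at t = 7.0000: 6287.456289
Macaulay duration D = 7697.704565 / 1309.939391 = 5.876382
Modified duration = D / (1 + y/m) = 5.876382 / (1 + 0.026000) = 5.727468


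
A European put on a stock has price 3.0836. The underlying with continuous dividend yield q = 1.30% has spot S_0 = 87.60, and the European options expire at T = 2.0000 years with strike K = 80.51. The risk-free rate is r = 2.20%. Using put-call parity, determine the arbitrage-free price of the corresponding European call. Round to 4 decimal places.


Answer: Call price = 11.3910

Derivation:
Put-call parity: C - P = S_0 * exp(-qT) - K * exp(-rT).
S_0 * exp(-qT) = 87.6000 * 0.97433509 = 85.35175385
K * exp(-rT) = 80.5100 * 0.95695396 = 77.04436312
C = P + S*exp(-qT) - K*exp(-rT)
C = 3.0836 + 85.35175385 - 77.04436312 = 11.3910
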